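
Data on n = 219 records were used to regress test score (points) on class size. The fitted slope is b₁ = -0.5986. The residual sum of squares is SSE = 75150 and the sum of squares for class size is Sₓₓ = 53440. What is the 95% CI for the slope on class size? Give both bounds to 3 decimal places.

MSE = SSE/(n − 2) = 75150/217 = 346.313.
SE(b₁) = √(MSE/Sₓₓ) = √(346.313/53440) = 0.080501.
df = n − 2 = 217.
t* = t_{0.025, 217} = 1.970956.
Margin = t* × SE = 1.970956 × 0.080501 = 0.15866.
CI: -0.5986 ± 0.15866 → (-0.757, -0.440).
With 95% confidence, each one-unit increase in class size is associated with a change of between -0.757 and -0.440 points in test score.

(-0.757, -0.440)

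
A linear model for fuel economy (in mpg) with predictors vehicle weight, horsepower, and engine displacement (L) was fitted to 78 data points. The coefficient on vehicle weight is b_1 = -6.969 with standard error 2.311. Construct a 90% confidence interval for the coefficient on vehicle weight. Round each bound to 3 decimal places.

df = n − k − 1 = 78 − 3 − 1 = 74.
t* = t_{0.05, 74} = 1.665707.
Margin = t* × SE = 1.665707 × 2.311 = 3.84945.
CI: -6.969 ± 3.84945 → (-10.818, -3.120).
With 90% confidence, each one-unit increase in vehicle weight is associated with a change of between -10.818 and -3.120 mpg in fuel economy, holding the other predictors fixed.

(-10.818, -3.120)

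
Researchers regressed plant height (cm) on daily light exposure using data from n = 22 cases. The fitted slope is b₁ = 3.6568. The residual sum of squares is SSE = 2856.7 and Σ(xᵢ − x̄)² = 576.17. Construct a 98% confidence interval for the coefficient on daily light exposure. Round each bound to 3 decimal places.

MSE = SSE/(n − 2) = 2856.7/20 = 142.835.
SE(b₁) = √(MSE/Sₓₓ) = √(142.835/576.17) = 0.4979.
df = n − 2 = 20.
t* = t_{0.01, 20} = 2.527977.
Margin = t* × SE = 2.527977 × 0.4979 = 1.25868.
CI: 3.6568 ± 1.25868 → (2.398, 4.915).
With 98% confidence, each one-unit increase in daily light exposure is associated with a change of between 2.398 and 4.915 cm in plant height.

(2.398, 4.915)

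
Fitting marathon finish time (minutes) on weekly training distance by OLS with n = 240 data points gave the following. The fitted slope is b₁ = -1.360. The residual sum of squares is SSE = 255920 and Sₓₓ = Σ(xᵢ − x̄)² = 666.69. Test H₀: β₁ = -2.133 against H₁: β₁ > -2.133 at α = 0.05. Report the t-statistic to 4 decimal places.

t = 0.6087

MSE = SSE/(n − 2) = 255920/238 = 1075.29.
SE(b₁) = √(MSE/Sₓₓ) = √(1075.29/666.69) = 1.26999.
t = (-1.360 − (-2.133)) / 1.26999 = 0.6087.
df = n − 2 = 238.
One-sided p ≈ 0.2717, which is ≥ 0.05, so fail to reject H₀.
The data do not give significant evidence that the true slope on weekly training distance exceeds -2.133 minutes per unit.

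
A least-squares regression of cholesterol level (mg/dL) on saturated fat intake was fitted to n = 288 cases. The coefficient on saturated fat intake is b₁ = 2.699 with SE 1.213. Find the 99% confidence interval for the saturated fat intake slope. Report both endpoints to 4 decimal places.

(-0.4465, 5.8445)

df = n − 2 = 288 − 2 = 286.
t* = t_{0.005, 286} = 2.593129.
Margin = t* × SE = 2.593129 × 1.213 = 3.145465.
CI: 2.699 ± 3.145465 → (-0.4465, 5.8445).
With 99% confidence, each one-unit increase in saturated fat intake is associated with a change of between -0.4465 and 5.8445 mg/dL in cholesterol level.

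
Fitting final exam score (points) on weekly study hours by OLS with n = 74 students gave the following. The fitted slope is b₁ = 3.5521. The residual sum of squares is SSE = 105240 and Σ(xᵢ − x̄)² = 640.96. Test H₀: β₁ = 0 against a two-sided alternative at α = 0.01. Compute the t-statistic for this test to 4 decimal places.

t = 2.3522

MSE = SSE/(n − 2) = 105240/72 = 1461.67.
SE(b₁) = √(MSE/Sₓₓ) = √(1461.67/640.96) = 1.51011.
t = 3.5521 / 1.51011 = 2.3522.
df = n − 2 = 72.
Two-sided p ≈ 0.0214, which is ≥ 0.01, so fail to reject H₀.
The data do not give significant evidence of an association between weekly study hours and final exam score.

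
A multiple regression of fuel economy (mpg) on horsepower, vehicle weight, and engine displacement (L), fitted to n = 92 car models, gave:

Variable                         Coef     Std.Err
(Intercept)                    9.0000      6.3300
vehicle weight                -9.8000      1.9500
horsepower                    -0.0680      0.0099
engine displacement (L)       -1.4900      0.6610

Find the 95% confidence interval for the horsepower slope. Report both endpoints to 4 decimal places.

Read off: b = -0.0680, SE = 0.0099 for horsepower.
df = n − k − 1 = 92 − 3 − 1 = 88.
t* = t_{0.025, 88} = 1.98729.
Margin = t* × SE = 1.98729 × 0.0099 = 0.019674.
CI: -0.0680 ± 0.019674 → (-0.0877, -0.0483).

(-0.0877, -0.0483)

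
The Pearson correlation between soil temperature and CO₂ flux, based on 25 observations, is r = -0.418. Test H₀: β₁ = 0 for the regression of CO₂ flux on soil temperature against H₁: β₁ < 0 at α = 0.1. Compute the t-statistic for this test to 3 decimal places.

t = r·√(n − 2)/√(1 − r²) = -0.418·√23/√0.825276 = -2.207.
df = n − 2 = 23.
One-sided p ≈ 0.0188, which is < 0.1, so reject H₀.
There is evidence of a linear association between soil temperature and CO₂ flux.

t = -2.207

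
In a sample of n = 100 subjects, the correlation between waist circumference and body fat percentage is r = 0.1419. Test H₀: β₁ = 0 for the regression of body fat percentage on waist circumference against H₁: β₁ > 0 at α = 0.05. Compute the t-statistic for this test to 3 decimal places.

t = r·√(n − 2)/√(1 − r²) = 0.1419·√98/√0.979864 = 1.419.
df = n − 2 = 98.
One-sided p ≈ 0.0795, which is ≥ 0.05, so fail to reject H₀.
The data do not give significant evidence of a linear association between waist circumference and body fat percentage.

t = 1.419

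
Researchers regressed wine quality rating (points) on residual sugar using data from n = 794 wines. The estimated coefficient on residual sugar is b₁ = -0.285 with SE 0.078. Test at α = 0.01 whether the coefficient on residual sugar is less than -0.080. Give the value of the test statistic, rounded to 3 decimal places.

t = -2.628

H₀: β₁ = -0.080 vs H₁: β₁ < -0.080.
t = (b₁ − β₁⁰)/SE = (-0.285 − (-0.080)) / 0.078 = -2.628.
df = n − 2 = 794 − 2 = 792.
One-sided p ≈ 0.0044, which is < 0.01, so reject H₀.
There is evidence that the true slope on residual sugar is below -0.080 points per unit.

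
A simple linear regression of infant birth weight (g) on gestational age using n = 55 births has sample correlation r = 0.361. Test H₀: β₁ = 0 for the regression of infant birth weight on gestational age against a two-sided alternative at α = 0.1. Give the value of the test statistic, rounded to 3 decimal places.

t = r·√(n − 2)/√(1 − r²) = 0.361·√53/√0.869679 = 2.818.
df = n − 2 = 53.
Two-sided p ≈ 0.0068, which is < 0.1, so reject H₀.
There is evidence of a linear association between gestational age and infant birth weight.

t = 2.818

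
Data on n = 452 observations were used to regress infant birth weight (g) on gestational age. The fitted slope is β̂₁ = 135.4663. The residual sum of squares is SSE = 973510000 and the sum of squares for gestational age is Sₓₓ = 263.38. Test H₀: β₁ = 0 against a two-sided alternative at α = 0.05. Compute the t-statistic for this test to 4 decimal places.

t = 1.4947

MSE = SSE/(n − 2) = 973510000/450 = 2.16336e+06.
SE(β̂₁) = √(MSE/Sₓₓ) = √(2.16336e+06/263.38) = 90.6301.
t = 135.4663 / 90.6301 = 1.4947.
df = n − 2 = 450.
Two-sided p ≈ 0.1357, which is ≥ 0.05, so fail to reject H₀.
The data do not give significant evidence of an association between gestational age and infant birth weight.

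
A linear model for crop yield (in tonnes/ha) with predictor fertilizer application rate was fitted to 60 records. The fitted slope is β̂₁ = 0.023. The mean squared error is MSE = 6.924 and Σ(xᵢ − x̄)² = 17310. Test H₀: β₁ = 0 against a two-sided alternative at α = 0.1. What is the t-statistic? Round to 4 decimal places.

SE(β̂₁) = √(MSE/Sₓₓ) = √(6.924/17310) = 0.02.
t = 0.023 / 0.02 = 1.1500.
df = n − 2 = 58.
Two-sided p ≈ 0.2549, which is ≥ 0.1, so fail to reject H₀.
The data do not give significant evidence of an association between fertilizer application rate and crop yield.

t = 1.1500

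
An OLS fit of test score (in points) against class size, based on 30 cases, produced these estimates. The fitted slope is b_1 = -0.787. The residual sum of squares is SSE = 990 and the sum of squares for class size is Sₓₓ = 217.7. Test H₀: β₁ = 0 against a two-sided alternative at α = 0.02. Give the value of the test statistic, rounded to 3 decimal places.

MSE = SSE/(n − 2) = 990/28 = 35.3571.
SE(b_1) = √(MSE/Sₓₓ) = √(35.3571/217.7) = 0.403004.
t = -0.787 / 0.403004 = -1.953.
df = n − 2 = 28.
Two-sided p ≈ 0.0609, which is ≥ 0.02, so fail to reject H₀.
The data do not give significant evidence of an association between class size and test score.

t = -1.953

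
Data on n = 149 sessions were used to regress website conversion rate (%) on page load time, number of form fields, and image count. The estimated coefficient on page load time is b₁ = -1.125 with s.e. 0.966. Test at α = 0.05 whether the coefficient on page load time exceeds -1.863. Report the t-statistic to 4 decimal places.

t = 0.7640

H₀: β₁ = -1.863 vs H₁: β₁ > -1.863.
t = (b₁ − β₁⁰)/SE = (-1.125 − (-1.863)) / 0.966 = 0.7640.
df = n − k − 1 = 149 − 3 − 1 = 145.
One-sided p ≈ 0.2231, which is ≥ 0.05, so fail to reject H₀.
The data do not give significant evidence that the true slope on page load time exceeds -1.863 % per unit, holding the other predictors fixed.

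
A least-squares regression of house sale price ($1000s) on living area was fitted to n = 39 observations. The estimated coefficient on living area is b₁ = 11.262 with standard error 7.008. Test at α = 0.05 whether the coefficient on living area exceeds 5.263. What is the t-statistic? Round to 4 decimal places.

H₀: β₁ = 5.263 vs H₁: β₁ > 5.263.
t = (b₁ − β₁⁰)/SE = (11.262 − 5.263) / 7.008 = 0.8560.
df = n − 2 = 39 − 2 = 37.
One-sided p ≈ 0.1987, which is ≥ 0.05, so fail to reject H₀.
The data do not give significant evidence that the true slope on living area exceeds 5.263 $1000s per unit.

t = 0.8560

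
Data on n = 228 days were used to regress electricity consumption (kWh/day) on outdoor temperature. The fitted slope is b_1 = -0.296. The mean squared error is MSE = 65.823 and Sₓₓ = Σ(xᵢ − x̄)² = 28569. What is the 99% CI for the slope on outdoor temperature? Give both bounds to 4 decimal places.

(-0.4207, -0.1713)

SE(b_1) = √(MSE/Sₓₓ) = √(65.823/28569) = 0.048.
df = n − 2 = 226.
t* = t_{0.005, 226} = 2.597758.
Margin = t* × SE = 2.597758 × 0.048 = 0.124692.
CI: -0.296 ± 0.124692 → (-0.4207, -0.1713).
With 99% confidence, each one-unit increase in outdoor temperature is associated with a change of between -0.4207 and -0.1713 kWh/day in electricity consumption.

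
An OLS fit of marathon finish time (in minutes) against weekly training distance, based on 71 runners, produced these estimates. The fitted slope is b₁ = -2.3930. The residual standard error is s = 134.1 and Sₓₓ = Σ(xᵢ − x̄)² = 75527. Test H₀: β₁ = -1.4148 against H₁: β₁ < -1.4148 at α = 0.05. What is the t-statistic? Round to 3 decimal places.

SE(b₁) = s/√Sₓₓ = 134.1/√75527 = 0.487953.
t = (-2.3930 − (-1.4148)) / 0.487953 = -2.005.
df = n − 2 = 69.
One-sided p ≈ 0.0245, which is < 0.05, so reject H₀.
There is evidence that the true slope on weekly training distance is below -1.4148 minutes per unit.

t = -2.005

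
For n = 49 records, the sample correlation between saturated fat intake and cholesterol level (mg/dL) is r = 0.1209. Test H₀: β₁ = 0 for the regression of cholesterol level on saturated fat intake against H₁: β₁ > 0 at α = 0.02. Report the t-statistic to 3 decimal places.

t = r·√(n − 2)/√(1 − r²) = 0.1209·√47/√0.985383 = 0.835.
df = n − 2 = 47.
One-sided p ≈ 0.2040, which is ≥ 0.02, so fail to reject H₀.
The data do not give significant evidence of a linear association between saturated fat intake and cholesterol level.

t = 0.835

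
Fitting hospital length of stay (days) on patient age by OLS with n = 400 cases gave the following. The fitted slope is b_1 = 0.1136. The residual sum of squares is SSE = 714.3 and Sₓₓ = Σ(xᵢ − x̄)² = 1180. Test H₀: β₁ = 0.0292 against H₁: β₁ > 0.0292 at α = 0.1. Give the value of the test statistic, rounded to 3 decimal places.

MSE = SSE/(n − 2) = 714.3/398 = 1.79472.
SE(b_1) = √(MSE/Sₓₓ) = √(1.79472/1180) = 0.0389994.
t = (0.1136 − 0.0292) / 0.0389994 = 2.164.
df = n − 2 = 398.
One-sided p ≈ 0.0155, which is < 0.1, so reject H₀.
There is evidence that the true slope on patient age exceeds 0.0292 days per unit.

t = 2.164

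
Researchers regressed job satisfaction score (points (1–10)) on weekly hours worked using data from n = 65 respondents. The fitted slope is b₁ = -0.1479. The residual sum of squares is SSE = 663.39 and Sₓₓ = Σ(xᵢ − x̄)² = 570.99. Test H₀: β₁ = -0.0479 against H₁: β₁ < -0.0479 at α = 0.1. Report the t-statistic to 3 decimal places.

t = -0.736

MSE = SSE/(n − 2) = 663.39/63 = 10.53.
SE(b₁) = √(MSE/Sₓₓ) = √(10.53/570.99) = 0.1358.
t = (-0.1479 − (-0.0479)) / 0.1358 = -0.736.
df = n − 2 = 63.
One-sided p ≈ 0.2321, which is ≥ 0.1, so fail to reject H₀.
The data do not give significant evidence that the true slope on weekly hours worked is below -0.0479 points (1–10) per unit.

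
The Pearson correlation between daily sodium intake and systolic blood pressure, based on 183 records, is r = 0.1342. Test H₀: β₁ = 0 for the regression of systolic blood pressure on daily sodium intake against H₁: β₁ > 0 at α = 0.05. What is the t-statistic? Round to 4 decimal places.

t = r·√(n − 2)/√(1 − r²) = 0.1342·√181/√0.98199 = 1.8220.
df = n − 2 = 181.
One-sided p ≈ 0.0351, which is < 0.05, so reject H₀.
There is evidence of a linear association between daily sodium intake and systolic blood pressure.

t = 1.8220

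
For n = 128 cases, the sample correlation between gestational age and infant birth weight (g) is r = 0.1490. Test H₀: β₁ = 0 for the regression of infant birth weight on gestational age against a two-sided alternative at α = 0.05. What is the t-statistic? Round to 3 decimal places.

t = 1.691

t = r·√(n − 2)/√(1 − r²) = 0.1490·√126/√0.977799 = 1.691.
df = n − 2 = 126.
Two-sided p ≈ 0.0932, which is ≥ 0.05, so fail to reject H₀.
The data do not give significant evidence of a linear association between gestational age and infant birth weight.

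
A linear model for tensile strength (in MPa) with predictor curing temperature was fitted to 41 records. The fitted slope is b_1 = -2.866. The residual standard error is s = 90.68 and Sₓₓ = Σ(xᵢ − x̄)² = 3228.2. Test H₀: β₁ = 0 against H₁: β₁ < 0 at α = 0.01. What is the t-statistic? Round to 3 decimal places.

t = -1.796

SE(b_1) = s/√Sₓₓ = 90.68/√3228.2 = 1.59599.
t = -2.866 / 1.59599 = -1.796.
df = n − 2 = 39.
One-sided p ≈ 0.0401, which is ≥ 0.01, so fail to reject H₀.
The data do not give significant evidence that the true slope on curing temperature is negative.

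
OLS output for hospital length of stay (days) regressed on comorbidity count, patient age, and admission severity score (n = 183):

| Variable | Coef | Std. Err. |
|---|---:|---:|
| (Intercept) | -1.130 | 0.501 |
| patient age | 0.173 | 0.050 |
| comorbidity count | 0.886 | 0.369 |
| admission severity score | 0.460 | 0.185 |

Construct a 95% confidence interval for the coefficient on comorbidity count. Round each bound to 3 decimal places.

Read off: b = 0.886, SE = 0.369 for comorbidity count.
df = n − k − 1 = 183 − 3 − 1 = 179.
t* = t_{0.025, 179} = 1.973305.
Margin = t* × SE = 1.973305 × 0.369 = 0.72815.
CI: 0.886 ± 0.72815 → (0.158, 1.614).

(0.158, 1.614)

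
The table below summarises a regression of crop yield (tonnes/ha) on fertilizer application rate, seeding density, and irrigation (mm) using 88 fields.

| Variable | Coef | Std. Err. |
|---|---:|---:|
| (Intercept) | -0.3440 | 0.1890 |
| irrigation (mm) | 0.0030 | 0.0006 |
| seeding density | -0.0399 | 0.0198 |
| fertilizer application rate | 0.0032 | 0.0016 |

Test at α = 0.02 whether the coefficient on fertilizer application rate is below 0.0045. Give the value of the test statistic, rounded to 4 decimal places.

Read off: b = 0.0032, SE = 0.0016 for fertilizer application rate.
H₀: β₁ = 0.0045 vs H₁: β₁ < 0.0045.
t = (0.0032 − 0.0045) / 0.0016 = -0.8125.
df = n − k − 1 = 88 − 3 − 1 = 84.
One-sided p ≈ 0.2094, which is ≥ 0.02, so fail to reject H₀.
The data do not give significant evidence that the true slope on fertilizer application rate is below 0.0045 tonnes/ha per unit, holding the other predictors fixed.

t = -0.8125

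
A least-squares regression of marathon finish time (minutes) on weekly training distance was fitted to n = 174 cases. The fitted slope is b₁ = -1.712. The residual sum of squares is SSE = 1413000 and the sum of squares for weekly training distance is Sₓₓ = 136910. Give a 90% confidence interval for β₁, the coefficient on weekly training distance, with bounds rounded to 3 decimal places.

(-2.117, -1.307)

MSE = SSE/(n − 2) = 1413000/172 = 8215.12.
SE(b₁) = √(MSE/Sₓₓ) = √(8215.12/136910) = 0.244957.
df = n − 2 = 172.
t* = t_{0.05, 172} = 1.653761.
Margin = t* × SE = 1.653761 × 0.244957 = 0.40510.
CI: -1.712 ± 0.40510 → (-2.117, -1.307).
With 90% confidence, each one-unit increase in weekly training distance is associated with a change of between -2.117 and -1.307 minutes in marathon finish time.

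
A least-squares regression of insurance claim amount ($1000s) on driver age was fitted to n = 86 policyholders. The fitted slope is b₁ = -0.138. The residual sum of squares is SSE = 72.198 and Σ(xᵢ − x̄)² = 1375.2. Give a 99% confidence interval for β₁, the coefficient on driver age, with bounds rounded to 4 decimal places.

(-0.2039, -0.0721)

MSE = SSE/(n − 2) = 72.198/84 = 0.8595.
SE(b₁) = √(MSE/Sₓₓ) = √(0.8595/1375.2) = 0.025.
df = n − 2 = 84.
t* = t_{0.005, 84} = 2.635632.
Margin = t* × SE = 2.635632 × 0.025 = 0.065891.
CI: -0.138 ± 0.065891 → (-0.2039, -0.0721).
With 99% confidence, each one-unit increase in driver age is associated with a change of between -0.2039 and -0.0721 $1000s in insurance claim amount.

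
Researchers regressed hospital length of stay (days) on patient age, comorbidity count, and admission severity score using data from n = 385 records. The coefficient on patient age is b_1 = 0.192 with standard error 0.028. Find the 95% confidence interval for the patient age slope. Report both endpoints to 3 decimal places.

(0.137, 0.247)

df = n − k − 1 = 385 − 3 − 1 = 381.
t* = t_{0.025, 381} = 1.96621.
Margin = t* × SE = 1.96621 × 0.028 = 0.05505.
CI: 0.192 ± 0.05505 → (0.137, 0.247).
With 95% confidence, each one-unit increase in patient age is associated with a change of between 0.137 and 0.247 days in hospital length of stay, holding the other predictors fixed.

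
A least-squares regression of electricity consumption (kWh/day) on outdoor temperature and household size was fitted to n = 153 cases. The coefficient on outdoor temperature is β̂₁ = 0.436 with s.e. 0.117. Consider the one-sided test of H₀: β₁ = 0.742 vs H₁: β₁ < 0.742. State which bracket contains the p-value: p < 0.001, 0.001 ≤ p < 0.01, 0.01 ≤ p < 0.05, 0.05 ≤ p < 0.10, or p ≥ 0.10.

t = (0.436 − 0.742) / 0.117 = -2.615.
df = n − k − 1 = 153 − 2 − 1 = 150.
One-sided p = P(T_{150} < t) ≈ 0.0049.
So 0.001 ≤ p < 0.01.

0.001 ≤ p < 0.01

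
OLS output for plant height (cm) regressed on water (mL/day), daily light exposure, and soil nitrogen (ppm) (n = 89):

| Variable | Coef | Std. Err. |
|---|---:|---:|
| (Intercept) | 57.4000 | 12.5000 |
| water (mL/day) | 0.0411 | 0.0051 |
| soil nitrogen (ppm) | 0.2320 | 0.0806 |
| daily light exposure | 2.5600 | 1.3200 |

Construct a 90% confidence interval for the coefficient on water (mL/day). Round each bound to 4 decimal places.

(0.0326, 0.0496)

Read off: b = 0.0411, SE = 0.0051 for water (mL/day).
df = n − k − 1 = 89 − 3 − 1 = 85.
t* = t_{0.05, 85} = 1.662978.
Margin = t* × SE = 1.662978 × 0.0051 = 0.008481.
CI: 0.0411 ± 0.008481 → (0.0326, 0.0496).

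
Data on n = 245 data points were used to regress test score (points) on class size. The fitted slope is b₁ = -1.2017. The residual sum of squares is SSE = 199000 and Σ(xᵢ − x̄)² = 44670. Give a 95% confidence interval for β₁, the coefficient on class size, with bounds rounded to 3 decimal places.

(-1.468, -0.935)

MSE = SSE/(n − 2) = 199000/243 = 818.93.
SE(b₁) = √(MSE/Sₓₓ) = √(818.93/44670) = 0.135399.
df = n − 2 = 243.
t* = t_{0.025, 243} = 1.969774.
Margin = t* × SE = 1.969774 × 0.135399 = 0.26671.
CI: -1.2017 ± 0.26671 → (-1.468, -0.935).
With 95% confidence, each one-unit increase in class size is associated with a change of between -1.468 and -0.935 points in test score.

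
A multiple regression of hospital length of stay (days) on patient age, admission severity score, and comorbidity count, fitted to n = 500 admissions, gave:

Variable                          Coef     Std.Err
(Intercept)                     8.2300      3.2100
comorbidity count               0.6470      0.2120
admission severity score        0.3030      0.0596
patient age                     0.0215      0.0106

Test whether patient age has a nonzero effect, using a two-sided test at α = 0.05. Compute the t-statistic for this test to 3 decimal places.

Read off: b = 0.0215, SE = 0.0106 for patient age.
H₀: β₁ = 0 vs H₁: β₁ ≠ 0.
t = 0.0215 / 0.0106 = 2.028.
df = n − k − 1 = 500 − 3 − 1 = 496.
Two-sided p ≈ 0.0431, which is < 0.05, so reject H₀.
There is evidence that patient age is associated with hospital length of stay, holding the other predictors fixed.

t = 2.028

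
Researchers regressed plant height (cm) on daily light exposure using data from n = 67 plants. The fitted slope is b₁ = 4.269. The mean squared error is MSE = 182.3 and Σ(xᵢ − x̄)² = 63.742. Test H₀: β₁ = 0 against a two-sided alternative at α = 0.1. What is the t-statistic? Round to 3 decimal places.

SE(b₁) = √(MSE/Sₓₓ) = √(182.3/63.742) = 1.69114.
t = 4.269 / 1.69114 = 2.524.
df = n − 2 = 65.
Two-sided p ≈ 0.0140, which is < 0.1, so reject H₀.
There is evidence that daily light exposure is associated with plant height.

t = 2.524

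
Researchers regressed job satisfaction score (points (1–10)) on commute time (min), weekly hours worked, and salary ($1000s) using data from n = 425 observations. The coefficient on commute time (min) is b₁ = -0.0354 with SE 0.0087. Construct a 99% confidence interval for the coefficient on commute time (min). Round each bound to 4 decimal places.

df = n − k − 1 = 425 − 3 − 1 = 421.
t* = t_{0.005, 421} = 2.587558.
Margin = t* × SE = 2.587558 × 0.0087 = 0.022512.
CI: -0.0354 ± 0.022512 → (-0.0579, -0.0129).
With 99% confidence, each one-unit increase in commute time (min) is associated with a change of between -0.0579 and -0.0129 points (1–10) in job satisfaction score, holding the other predictors fixed.

(-0.0579, -0.0129)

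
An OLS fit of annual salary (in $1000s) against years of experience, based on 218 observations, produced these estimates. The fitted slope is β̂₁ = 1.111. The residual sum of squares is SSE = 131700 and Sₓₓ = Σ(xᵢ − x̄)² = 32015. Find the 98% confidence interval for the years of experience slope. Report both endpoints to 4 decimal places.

MSE = SSE/(n − 2) = 131700/216 = 609.722.
SE(β̂₁) = √(MSE/Sₓₓ) = √(609.722/32015) = 0.138003.
df = n − 2 = 216.
t* = t_{0.01, 216} = 2.343735.
Margin = t* × SE = 2.343735 × 0.138003 = 0.323443.
CI: 1.111 ± 0.323443 → (0.7876, 1.4344).
With 98% confidence, each one-unit increase in years of experience is associated with a change of between 0.7876 and 1.4344 $1000s in annual salary.

(0.7876, 1.4344)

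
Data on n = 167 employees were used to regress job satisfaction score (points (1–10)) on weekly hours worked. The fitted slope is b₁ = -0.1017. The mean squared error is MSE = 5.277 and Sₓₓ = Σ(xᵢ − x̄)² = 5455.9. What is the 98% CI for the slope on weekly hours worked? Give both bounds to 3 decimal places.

SE(b₁) = √(MSE/Sₓₓ) = √(5.277/5455.9) = 0.0311.
df = n − 2 = 165.
t* = t_{0.01, 165} = 2.34916.
Margin = t* × SE = 2.34916 × 0.0311 = 0.07306.
CI: -0.1017 ± 0.07306 → (-0.175, -0.029).
With 98% confidence, each one-unit increase in weekly hours worked is associated with a change of between -0.175 and -0.029 points (1–10) in job satisfaction score.

(-0.175, -0.029)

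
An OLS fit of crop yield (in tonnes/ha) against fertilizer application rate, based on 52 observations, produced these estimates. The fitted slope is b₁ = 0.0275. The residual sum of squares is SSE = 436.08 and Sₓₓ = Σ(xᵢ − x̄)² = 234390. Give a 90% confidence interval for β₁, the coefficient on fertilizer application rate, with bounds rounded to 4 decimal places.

(0.0173, 0.0377)

MSE = SSE/(n − 2) = 436.08/50 = 8.7216.
SE(b₁) = √(MSE/Sₓₓ) = √(8.7216/234390) = 0.00609998.
df = n − 2 = 50.
t* = t_{0.05, 50} = 1.675905.
Margin = t* × SE = 1.675905 × 0.00609998 = 0.010223.
CI: 0.0275 ± 0.010223 → (0.0173, 0.0377).
With 90% confidence, each one-unit increase in fertilizer application rate is associated with a change of between 0.0173 and 0.0377 tonnes/ha in crop yield.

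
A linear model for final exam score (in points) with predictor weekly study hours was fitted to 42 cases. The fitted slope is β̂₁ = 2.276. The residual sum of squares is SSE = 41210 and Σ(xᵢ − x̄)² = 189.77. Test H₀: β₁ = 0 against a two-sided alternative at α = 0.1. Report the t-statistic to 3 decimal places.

t = 0.977

MSE = SSE/(n − 2) = 41210/40 = 1030.25.
SE(β̂₁) = √(MSE/Sₓₓ) = √(1030.25/189.77) = 2.33001.
t = 2.276 / 2.33001 = 0.977.
df = n − 2 = 40.
Two-sided p ≈ 0.3345, which is ≥ 0.1, so fail to reject H₀.
The data do not give significant evidence of an association between weekly study hours and final exam score.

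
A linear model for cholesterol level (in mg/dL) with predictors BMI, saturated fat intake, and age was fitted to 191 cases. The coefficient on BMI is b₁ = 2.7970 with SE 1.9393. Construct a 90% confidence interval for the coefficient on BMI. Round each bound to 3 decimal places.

df = n − k − 1 = 191 − 3 − 1 = 187.
t* = t_{0.05, 187} = 1.653043.
Margin = t* × SE = 1.653043 × 1.9393 = 3.20575.
CI: 2.7970 ± 3.20575 → (-0.409, 6.003).
With 90% confidence, each one-unit increase in BMI is associated with a change of between -0.409 and 6.003 mg/dL in cholesterol level, holding the other predictors fixed.

(-0.409, 6.003)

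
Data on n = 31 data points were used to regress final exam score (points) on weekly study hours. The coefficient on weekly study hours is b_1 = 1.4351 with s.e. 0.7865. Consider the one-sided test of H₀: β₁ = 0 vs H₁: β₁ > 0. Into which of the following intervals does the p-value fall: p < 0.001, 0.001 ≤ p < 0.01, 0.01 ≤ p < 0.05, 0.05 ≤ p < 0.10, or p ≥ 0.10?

t = 1.4351 / 0.7865 = 1.825.
df = n − 2 = 31 − 2 = 29.
One-sided p = P(T_{29} > t) ≈ 0.0392.
So 0.01 ≤ p < 0.05.

0.01 ≤ p < 0.05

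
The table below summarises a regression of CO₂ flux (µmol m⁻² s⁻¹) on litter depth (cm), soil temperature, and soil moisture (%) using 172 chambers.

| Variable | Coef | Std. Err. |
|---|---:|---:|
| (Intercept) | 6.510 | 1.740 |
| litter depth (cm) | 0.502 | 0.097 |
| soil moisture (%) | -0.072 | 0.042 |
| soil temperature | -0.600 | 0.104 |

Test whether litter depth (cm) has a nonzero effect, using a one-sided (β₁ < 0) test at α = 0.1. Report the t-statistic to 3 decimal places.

t = 5.175

Read off: b = 0.502, SE = 0.097 for litter depth (cm).
H₀: β₁ = 0 vs H₁: β₁ < 0.
t = 0.502 / 0.097 = 5.175.
df = n − k − 1 = 172 − 3 − 1 = 168.
One-sided p ≈ 1.0000, which is ≥ 0.1, so fail to reject H₀.
The data do not give significant evidence that the true slope on litter depth (cm) is negative, holding the other predictors fixed.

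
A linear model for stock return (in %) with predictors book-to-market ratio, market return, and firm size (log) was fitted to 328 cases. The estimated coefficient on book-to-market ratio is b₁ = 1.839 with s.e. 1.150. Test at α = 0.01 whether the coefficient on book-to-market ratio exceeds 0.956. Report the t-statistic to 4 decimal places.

H₀: β₁ = 0.956 vs H₁: β₁ > 0.956.
t = (b₁ − β₁⁰)/SE = (1.839 − 0.956) / 1.150 = 0.7678.
df = n − k − 1 = 328 − 3 − 1 = 324.
One-sided p ≈ 0.2216, which is ≥ 0.01, so fail to reject H₀.
The data do not give significant evidence that the true slope on book-to-market ratio exceeds 0.956 % per unit, holding the other predictors fixed.

t = 0.7678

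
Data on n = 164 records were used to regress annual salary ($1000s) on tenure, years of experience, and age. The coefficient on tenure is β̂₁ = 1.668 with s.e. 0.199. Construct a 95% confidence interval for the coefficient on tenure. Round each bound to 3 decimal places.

(1.275, 2.061)

df = n − k − 1 = 164 − 3 − 1 = 160.
t* = t_{0.025, 160} = 1.974902.
Margin = t* × SE = 1.974902 × 0.199 = 0.39301.
CI: 1.668 ± 0.39301 → (1.275, 2.061).
With 95% confidence, each one-unit increase in tenure is associated with a change of between 1.275 and 2.061 $1000s in annual salary, holding the other predictors fixed.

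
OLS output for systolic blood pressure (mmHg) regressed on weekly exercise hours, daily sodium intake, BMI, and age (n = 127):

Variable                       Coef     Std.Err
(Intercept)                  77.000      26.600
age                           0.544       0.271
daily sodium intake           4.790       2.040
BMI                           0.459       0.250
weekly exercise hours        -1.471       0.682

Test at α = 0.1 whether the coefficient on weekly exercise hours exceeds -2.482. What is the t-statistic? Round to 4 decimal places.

t = 1.4824

Read off: b = -1.471, SE = 0.682 for weekly exercise hours.
H₀: β₁ = -2.482 vs H₁: β₁ > -2.482.
t = (-1.471 − (-2.482)) / 0.682 = 1.4824.
df = n − k − 1 = 127 − 4 − 1 = 122.
One-sided p ≈ 0.0704, which is < 0.1, so reject H₀.
There is evidence that the true slope on weekly exercise hours exceeds -2.482 mmHg per unit, holding the other predictors fixed.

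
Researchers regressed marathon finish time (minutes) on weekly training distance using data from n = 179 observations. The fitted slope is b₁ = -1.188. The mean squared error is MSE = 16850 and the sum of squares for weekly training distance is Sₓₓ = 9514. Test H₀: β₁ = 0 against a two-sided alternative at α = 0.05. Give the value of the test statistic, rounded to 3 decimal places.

t = -0.893

SE(b₁) = √(MSE/Sₓₓ) = √(16850/9514) = 1.33082.
t = -1.188 / 1.33082 = -0.893.
df = n − 2 = 177.
Two-sided p ≈ 0.3732, which is ≥ 0.05, so fail to reject H₀.
The data do not give significant evidence of an association between weekly training distance and marathon finish time.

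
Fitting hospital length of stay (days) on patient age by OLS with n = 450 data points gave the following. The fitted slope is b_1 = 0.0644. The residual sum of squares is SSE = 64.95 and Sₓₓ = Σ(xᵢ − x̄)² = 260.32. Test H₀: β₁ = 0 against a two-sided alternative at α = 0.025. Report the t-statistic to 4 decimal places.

t = 2.7289

MSE = SSE/(n − 2) = 64.95/448 = 0.144978.
SE(b_1) = √(MSE/Sₓₓ) = √(0.144978/260.32) = 0.0235992.
t = 0.0644 / 0.0235992 = 2.7289.
df = n − 2 = 448.
Two-sided p ≈ 0.0066, which is < 0.025, so reject H₀.
There is evidence that patient age is associated with hospital length of stay.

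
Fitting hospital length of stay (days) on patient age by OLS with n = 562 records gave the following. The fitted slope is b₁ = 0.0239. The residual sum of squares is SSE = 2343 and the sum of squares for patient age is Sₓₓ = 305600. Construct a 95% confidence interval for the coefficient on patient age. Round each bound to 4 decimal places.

(0.0166, 0.0312)

MSE = SSE/(n − 2) = 2343/560 = 4.18393.
SE(b₁) = √(MSE/Sₓₓ) = √(4.18393/305600) = 0.00370012.
df = n − 2 = 560.
t* = t_{0.025, 560} = 1.964209.
Margin = t* × SE = 1.964209 × 0.00370012 = 0.007268.
CI: 0.0239 ± 0.007268 → (0.0166, 0.0312).
With 95% confidence, each one-unit increase in patient age is associated with a change of between 0.0166 and 0.0312 days in hospital length of stay.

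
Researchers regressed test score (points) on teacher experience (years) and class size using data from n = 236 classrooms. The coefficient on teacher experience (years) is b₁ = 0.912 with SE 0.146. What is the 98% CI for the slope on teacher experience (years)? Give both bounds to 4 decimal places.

df = n − k − 1 = 236 − 2 − 1 = 233.
t* = t_{0.01, 233} = 2.342458.
Margin = t* × SE = 2.342458 × 0.146 = 0.341999.
CI: 0.912 ± 0.341999 → (0.5700, 1.2540).
With 98% confidence, each one-unit increase in teacher experience (years) is associated with a change of between 0.5700 and 1.2540 points in test score, holding the other predictors fixed.

(0.5700, 1.2540)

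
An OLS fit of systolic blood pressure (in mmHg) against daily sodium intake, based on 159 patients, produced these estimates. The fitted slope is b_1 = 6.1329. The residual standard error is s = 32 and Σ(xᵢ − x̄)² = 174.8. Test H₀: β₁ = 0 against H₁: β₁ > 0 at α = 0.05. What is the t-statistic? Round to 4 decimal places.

SE(b_1) = s/√Sₓₓ = 32/√174.8 = 2.42036.
t = 6.1329 / 2.42036 = 2.5339.
df = n − 2 = 157.
One-sided p ≈ 0.0061, which is < 0.05, so reject H₀.
There is evidence that the true slope on daily sodium intake is positive.

t = 2.5339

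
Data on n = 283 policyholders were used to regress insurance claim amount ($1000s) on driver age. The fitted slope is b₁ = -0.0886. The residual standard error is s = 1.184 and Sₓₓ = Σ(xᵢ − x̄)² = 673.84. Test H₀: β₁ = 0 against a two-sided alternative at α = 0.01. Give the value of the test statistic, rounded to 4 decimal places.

SE(b₁) = s/√Sₓₓ = 1.184/√673.84 = 0.0456114.
t = -0.0886 / 0.0456114 = -1.9425.
df = n − 2 = 281.
Two-sided p ≈ 0.0531, which is ≥ 0.01, so fail to reject H₀.
The data do not give significant evidence of an association between driver age and insurance claim amount.

t = -1.9425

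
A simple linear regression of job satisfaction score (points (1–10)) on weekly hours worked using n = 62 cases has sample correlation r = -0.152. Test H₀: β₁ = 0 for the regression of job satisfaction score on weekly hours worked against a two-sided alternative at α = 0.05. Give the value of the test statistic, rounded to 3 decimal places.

t = -1.191

t = r·√(n − 2)/√(1 − r²) = -0.152·√60/√0.976896 = -1.191.
df = n − 2 = 60.
Two-sided p ≈ 0.2383, which is ≥ 0.05, so fail to reject H₀.
The data do not give significant evidence of a linear association between weekly hours worked and job satisfaction score.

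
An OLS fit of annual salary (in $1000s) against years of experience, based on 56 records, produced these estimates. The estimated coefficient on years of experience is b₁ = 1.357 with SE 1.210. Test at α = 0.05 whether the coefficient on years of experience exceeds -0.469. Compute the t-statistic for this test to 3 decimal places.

H₀: β₁ = -0.469 vs H₁: β₁ > -0.469.
t = (b₁ − β₁⁰)/SE = (1.357 − (-0.469)) / 1.210 = 1.509.
df = n − 2 = 56 − 2 = 54.
One-sided p ≈ 0.0686, which is ≥ 0.05, so fail to reject H₀.
The data do not give significant evidence that the true slope on years of experience exceeds -0.469 $1000s per unit.

t = 1.509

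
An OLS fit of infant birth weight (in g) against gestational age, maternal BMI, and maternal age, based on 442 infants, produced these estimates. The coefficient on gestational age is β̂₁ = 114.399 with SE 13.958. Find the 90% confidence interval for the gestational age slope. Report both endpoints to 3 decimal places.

(91.391, 137.407)

df = n − k − 1 = 442 − 3 − 1 = 438.
t* = t_{0.05, 438} = 1.64834.
Margin = t* × SE = 1.64834 × 13.958 = 23.00753.
CI: 114.399 ± 23.00753 → (91.391, 137.407).
With 90% confidence, each one-unit increase in gestational age is associated with a change of between 91.391 and 137.407 g in infant birth weight, holding the other predictors fixed.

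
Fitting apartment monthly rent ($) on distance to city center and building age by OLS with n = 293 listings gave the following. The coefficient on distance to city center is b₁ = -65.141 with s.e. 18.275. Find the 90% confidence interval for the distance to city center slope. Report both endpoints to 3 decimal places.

(-95.297, -34.985)

df = n − k − 1 = 293 − 2 − 1 = 290.
t* = t_{0.05, 290} = 1.650125.
Margin = t* × SE = 1.650125 × 18.275 = 30.15603.
CI: -65.141 ± 30.15603 → (-95.297, -34.985).
With 90% confidence, each one-unit increase in distance to city center is associated with a change of between -95.297 and -34.985 $ in apartment monthly rent, holding the other predictors fixed.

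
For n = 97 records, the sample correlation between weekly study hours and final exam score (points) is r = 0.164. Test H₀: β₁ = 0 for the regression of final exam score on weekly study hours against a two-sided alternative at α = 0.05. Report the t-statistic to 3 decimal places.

t = 1.620

t = r·√(n − 2)/√(1 − r²) = 0.164·√95/√0.973104 = 1.620.
df = n − 2 = 95.
Two-sided p ≈ 0.1085, which is ≥ 0.05, so fail to reject H₀.
The data do not give significant evidence of a linear association between weekly study hours and final exam score.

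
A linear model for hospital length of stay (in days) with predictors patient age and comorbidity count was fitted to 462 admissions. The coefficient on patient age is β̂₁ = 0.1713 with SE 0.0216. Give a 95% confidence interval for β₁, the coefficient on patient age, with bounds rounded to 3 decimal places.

(0.129, 0.214)

df = n − k − 1 = 462 − 2 − 1 = 459.
t* = t_{0.025, 459} = 1.965146.
Margin = t* × SE = 1.965146 × 0.0216 = 0.04245.
CI: 0.1713 ± 0.04245 → (0.129, 0.214).
With 95% confidence, each one-unit increase in patient age is associated with a change of between 0.129 and 0.214 days in hospital length of stay, holding the other predictors fixed.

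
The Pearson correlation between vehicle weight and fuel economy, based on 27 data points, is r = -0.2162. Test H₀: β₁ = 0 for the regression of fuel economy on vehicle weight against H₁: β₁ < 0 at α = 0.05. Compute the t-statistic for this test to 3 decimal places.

t = -1.107

t = r·√(n − 2)/√(1 − r²) = -0.2162·√25/√0.953258 = -1.107.
df = n − 2 = 25.
One-sided p ≈ 0.1394, which is ≥ 0.05, so fail to reject H₀.
The data do not give significant evidence of a linear association between vehicle weight and fuel economy.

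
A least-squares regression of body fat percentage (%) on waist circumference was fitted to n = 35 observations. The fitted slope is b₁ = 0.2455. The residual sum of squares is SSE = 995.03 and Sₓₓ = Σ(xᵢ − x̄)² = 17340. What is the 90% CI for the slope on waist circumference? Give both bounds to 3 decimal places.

MSE = SSE/(n − 2) = 995.03/33 = 30.1524.
SE(b₁) = √(MSE/Sₓₓ) = √(30.1524/17340) = 0.0417.
df = n − 2 = 33.
t* = t_{0.05, 33} = 1.69236.
Margin = t* × SE = 1.69236 × 0.0417 = 0.07057.
CI: 0.2455 ± 0.07057 → (0.175, 0.316).
With 90% confidence, each one-unit increase in waist circumference is associated with a change of between 0.175 and 0.316 % in body fat percentage.

(0.175, 0.316)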